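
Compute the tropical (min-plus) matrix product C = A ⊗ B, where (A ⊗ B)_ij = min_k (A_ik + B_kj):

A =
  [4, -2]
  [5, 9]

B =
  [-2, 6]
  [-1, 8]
A ⊗ B =
  [-3, 6]
  [3, 11]

Apply the min-plus product entry-by-entry:
  C[0][0] = min over k of (A[0][0] + B[0][0] = 4 + -2 = 2, A[0][1] + B[1][0] = -2 + -1 = -3) = -3 (attained at k = 1)
  C[0][1] = min over k of (A[0][0] + B[0][1] = 4 + 6 = 10, A[0][1] + B[1][1] = -2 + 8 = 6) = 6 (attained at k = 1)
  C[1][0] = min over k of (A[1][0] + B[0][0] = 5 + -2 = 3, A[1][1] + B[1][0] = 9 + -1 = 8) = 3 (attained at k = 0)
  C[1][1] = min over k of (A[1][0] + B[0][1] = 5 + 6 = 11, A[1][1] + B[1][1] = 9 + 8 = 17) = 11 (attained at k = 0)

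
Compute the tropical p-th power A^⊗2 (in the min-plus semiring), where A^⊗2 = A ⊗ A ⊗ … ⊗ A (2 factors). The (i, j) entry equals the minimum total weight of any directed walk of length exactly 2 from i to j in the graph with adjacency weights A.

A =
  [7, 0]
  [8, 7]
A^⊗2 =
  [8, 7]
  [15, 8]

Each entry (A^⊗2)_ij equals the minimum over all length-2 walks i = v_0 → v_1 → … → v_2 = j of Σ_t A[v_t][v_{t+1}]. For example, for (i, j) = (0, 1) we minimise over 2 possible intermediate vertex sequences; the minimum is 7, attained along the walk 0 → 0 → 1.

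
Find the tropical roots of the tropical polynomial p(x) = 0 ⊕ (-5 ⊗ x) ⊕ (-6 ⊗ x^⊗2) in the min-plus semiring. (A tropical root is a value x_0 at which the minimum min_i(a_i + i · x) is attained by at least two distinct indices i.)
Roots: {1, 5}

Each tropical root is a break point of the lower envelope of the lines y = a_i + i · x (there are 3 lines, with slopes 0, 1, ..., 2). Only the lines that attain the minimum somewhere contribute to roots; other lines are dominated. Here the surviving (envelope) indices are i = 2, i = 1, i = 0.
Intersections between consecutive envelope lines give the roots: for adjacent envelope indices i < j the intersection is x = (a_i − a_j) / (j − i). Reading off the sorted break points: {1, 5}.
Verification: at each break x_0, at least two indices attain the minimum of min_i(a_i + i · x_0).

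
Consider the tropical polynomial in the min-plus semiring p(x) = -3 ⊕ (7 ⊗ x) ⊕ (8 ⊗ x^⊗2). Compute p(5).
p(5) = -3

A tropical monomial a ⊗ x^⊗i evaluates to a + i · x. Evaluating each term at x = 5:
  Term 0 contributes -3 + 0 · 5 = -3
  Term 1 contributes 7 + 1 · 5 = 12
  Term 2 contributes 8 + 2 · 5 = 18
p(5) = ⊕ of these = min[-3, 12, 18] = -3.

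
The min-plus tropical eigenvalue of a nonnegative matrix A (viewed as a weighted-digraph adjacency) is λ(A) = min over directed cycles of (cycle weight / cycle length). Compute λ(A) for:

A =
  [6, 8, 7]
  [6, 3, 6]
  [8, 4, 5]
λ(A) = 3

Enumerate directed cycles and compute their means (weight / length). Sample:
  cycle 0 → 0: weight = 6, length = 1, mean = 6/1 ≈ 6.000
  cycle 1 → 1: weight = 3, length = 1, mean = 3/1 ≈ 3.000
  cycle 2 → 2: weight = 5, length = 1, mean = 5/1 ≈ 5.000
  cycle 0 → 1 → 0: weight = 14, length = 2, mean = 14/2 ≈ 7.000
  cycle 0 → 2 → 0: weight = 15, length = 2, mean = 15/2 ≈ 7.500
  cycle 1 → 0 → 1: weight = 14, length = 2, mean = 14/2 ≈ 7.000
Minimum mean = 3.000, attained e.g. along the cycle 1 → 1 with weight 3 and length 1. So λ(A) = 3/1 = 3.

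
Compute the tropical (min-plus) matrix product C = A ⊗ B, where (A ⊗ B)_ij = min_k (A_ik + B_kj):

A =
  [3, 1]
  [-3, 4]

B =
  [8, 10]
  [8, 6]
A ⊗ B =
  [9, 7]
  [5, 7]

Apply the min-plus product entry-by-entry:
  C[0][0] = min over k of (A[0][0] + B[0][0] = 3 + 8 = 11, A[0][1] + B[1][0] = 1 + 8 = 9) = 9 (attained at k = 1)
  C[0][1] = min over k of (A[0][0] + B[0][1] = 3 + 10 = 13, A[0][1] + B[1][1] = 1 + 6 = 7) = 7 (attained at k = 1)
  C[1][0] = min over k of (A[1][0] + B[0][0] = -3 + 8 = 5, A[1][1] + B[1][0] = 4 + 8 = 12) = 5 (attained at k = 0)
  C[1][1] = min over k of (A[1][0] + B[0][1] = -3 + 10 = 7, A[1][1] + B[1][1] = 4 + 6 = 10) = 7 (attained at k = 0)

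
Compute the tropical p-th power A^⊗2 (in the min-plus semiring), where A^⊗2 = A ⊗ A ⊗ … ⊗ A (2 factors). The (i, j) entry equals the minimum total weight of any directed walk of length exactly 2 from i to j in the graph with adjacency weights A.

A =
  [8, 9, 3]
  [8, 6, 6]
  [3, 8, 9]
A^⊗2 =
  [6, 11, 11]
  [9, 12, 11]
  [11, 12, 6]

Each entry (A^⊗2)_ij equals the minimum over all length-2 walks i = v_0 → v_1 → … → v_2 = j of Σ_t A[v_t][v_{t+1}]. For example, for (i, j) = (0, 2) we minimise over 3 possible intermediate vertex sequences; the minimum is 11, attained along the walk 0 → 0 → 2.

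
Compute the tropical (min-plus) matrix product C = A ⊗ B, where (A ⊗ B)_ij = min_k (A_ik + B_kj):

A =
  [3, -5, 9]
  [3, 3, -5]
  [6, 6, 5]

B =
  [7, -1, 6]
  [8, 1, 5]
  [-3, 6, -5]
A ⊗ B =
  [3, -4, 0]
  [-8, 1, -10]
  [2, 5, 0]

Apply the min-plus product entry-by-entry:
  C[0][0] = min over k of (A[0][0] + B[0][0] = 3 + 7 = 10, A[0][1] + B[1][0] = -5 + 8 = 3, A[0][2] + B[2][0] = 9 + -3 = 6) = 3 (attained at k = 1)
  C[0][1] = min over k of (A[0][0] + B[0][1] = 3 + -1 = 2, A[0][1] + B[1][1] = -5 + 1 = -4, A[0][2] + B[2][1] = 9 + 6 = 15) = -4 (attained at k = 1)
  C[0][2] = min over k of (A[0][0] + B[0][2] = 3 + 6 = 9, A[0][1] + B[1][2] = -5 + 5 = 0, A[0][2] + B[2][2] = 9 + -5 = 4) = 0 (attained at k = 1)
  C[1][0] = min over k of (A[1][0] + B[0][0] = 3 + 7 = 10, A[1][1] + B[1][0] = 3 + 8 = 11, A[1][2] + B[2][0] = -5 + -3 = -8) = -8 (attained at k = 2)
  C[1][1] = min over k of (A[1][0] + B[0][1] = 3 + -1 = 2, A[1][1] + B[1][1] = 3 + 1 = 4, A[1][2] + B[2][1] = -5 + 6 = 1) = 1 (attained at k = 2)
  C[1][2] = min over k of (A[1][0] + B[0][2] = 3 + 6 = 9, A[1][1] + B[1][2] = 3 + 5 = 8, A[1][2] + B[2][2] = -5 + -5 = -10) = -10 (attained at k = 2)
  C[2][0] = min over k of (A[2][0] + B[0][0] = 6 + 7 = 13, A[2][1] + B[1][0] = 6 + 8 = 14, A[2][2] + B[2][0] = 5 + -3 = 2) = 2 (attained at k = 2)
  C[2][1] = min over k of (A[2][0] + B[0][1] = 6 + -1 = 5, A[2][1] + B[1][1] = 6 + 1 = 7, A[2][2] + B[2][1] = 5 + 6 = 11) = 5 (attained at k = 0)
  C[2][2] = min over k of (A[2][0] + B[0][2] = 6 + 6 = 12, A[2][1] + B[1][2] = 6 + 5 = 11, A[2][2] + B[2][2] = 5 + -5 = 0) = 0 (attained at k = 2)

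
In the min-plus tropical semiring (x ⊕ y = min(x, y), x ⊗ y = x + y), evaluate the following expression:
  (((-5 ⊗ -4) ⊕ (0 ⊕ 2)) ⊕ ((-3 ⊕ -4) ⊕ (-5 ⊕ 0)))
(((-5 ⊗ -4) ⊕ (0 ⊕ 2)) ⊕ ((-3 ⊕ -4) ⊕ (-5 ⊕ 0))) = -9

Expand innermost to outermost. Recall ⊕ takes the minimum of its arguments and ⊗ takes their sum. Working out the expression (((-5 ⊗ -4) ⊕ (0 ⊕ 2)) ⊕ ((-3 ⊕ -4) ⊕ (-5 ⊕ 0))) gives -9.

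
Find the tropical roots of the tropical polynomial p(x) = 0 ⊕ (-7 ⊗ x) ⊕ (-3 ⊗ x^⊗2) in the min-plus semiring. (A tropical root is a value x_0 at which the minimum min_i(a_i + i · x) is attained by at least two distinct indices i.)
Roots: {-4, 7}

Each tropical root is a break point of the lower envelope of the lines y = a_i + i · x (there are 3 lines, with slopes 0, 1, ..., 2). Only the lines that attain the minimum somewhere contribute to roots; other lines are dominated. Here the surviving (envelope) indices are i = 2, i = 1, i = 0.
Intersections between consecutive envelope lines give the roots: for adjacent envelope indices i < j the intersection is x = (a_i − a_j) / (j − i). Reading off the sorted break points: {-4, 7}.
Verification: at each break x_0, at least two indices attain the minimum of min_i(a_i + i · x_0).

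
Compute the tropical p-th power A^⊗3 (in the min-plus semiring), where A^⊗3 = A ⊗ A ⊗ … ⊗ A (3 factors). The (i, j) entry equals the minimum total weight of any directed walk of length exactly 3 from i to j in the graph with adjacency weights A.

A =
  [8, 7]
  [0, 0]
A^⊗3 =
  [7, 7]
  [0, 0]

Each entry (A^⊗3)_ij equals the minimum over all length-3 walks i = v_0 → v_1 → … → v_3 = j of Σ_t A[v_t][v_{t+1}]. For example, for (i, j) = (0, 1) we minimise over 4 possible intermediate vertex sequences; the minimum is 7, attained along the walk 0 → 1 → 1 → 1.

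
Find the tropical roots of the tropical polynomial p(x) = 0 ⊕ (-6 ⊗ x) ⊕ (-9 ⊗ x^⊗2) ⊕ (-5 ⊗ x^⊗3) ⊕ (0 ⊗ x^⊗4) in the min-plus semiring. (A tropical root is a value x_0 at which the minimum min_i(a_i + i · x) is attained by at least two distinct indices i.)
Roots: {-5, -4, 3, 6}

Each tropical root is a break point of the lower envelope of the lines y = a_i + i · x (there are 5 lines, with slopes 0, 1, ..., 4). Only the lines that attain the minimum somewhere contribute to roots; other lines are dominated. Here the surviving (envelope) indices are i = 4, i = 3, i = 2, i = 1, i = 0.
Intersections between consecutive envelope lines give the roots: for adjacent envelope indices i < j the intersection is x = (a_i − a_j) / (j − i). Reading off the sorted break points: {-5, -4, 3, 6}.
Verification: at each break x_0, at least two indices attain the minimum of min_i(a_i + i · x_0).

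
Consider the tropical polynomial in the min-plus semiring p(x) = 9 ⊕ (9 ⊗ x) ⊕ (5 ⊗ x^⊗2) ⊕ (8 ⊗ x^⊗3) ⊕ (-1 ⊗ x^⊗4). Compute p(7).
p(7) = 9

A tropical monomial a ⊗ x^⊗i evaluates to a + i · x. Evaluating each term at x = 7:
  Term 0 contributes 9 + 0 · 7 = 9
  Term 1 contributes 9 + 1 · 7 = 16
  Term 2 contributes 5 + 2 · 7 = 19
  Term 3 contributes 8 + 3 · 7 = 29
  Term 4 contributes -1 + 4 · 7 = 27
p(7) = ⊕ of these = min[9, 16, 19, 29, 27] = 9.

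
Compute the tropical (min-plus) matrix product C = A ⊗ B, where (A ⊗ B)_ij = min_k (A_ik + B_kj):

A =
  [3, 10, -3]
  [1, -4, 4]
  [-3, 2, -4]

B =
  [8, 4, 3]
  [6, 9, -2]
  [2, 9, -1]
A ⊗ B =
  [-1, 6, -4]
  [2, 5, -6]
  [-2, 1, -5]

Apply the min-plus product entry-by-entry:
  C[0][0] = min over k of (A[0][0] + B[0][0] = 3 + 8 = 11, A[0][1] + B[1][0] = 10 + 6 = 16, A[0][2] + B[2][0] = -3 + 2 = -1) = -1 (attained at k = 2)
  C[0][1] = min over k of (A[0][0] + B[0][1] = 3 + 4 = 7, A[0][1] + B[1][1] = 10 + 9 = 19, A[0][2] + B[2][1] = -3 + 9 = 6) = 6 (attained at k = 2)
  C[0][2] = min over k of (A[0][0] + B[0][2] = 3 + 3 = 6, A[0][1] + B[1][2] = 10 + -2 = 8, A[0][2] + B[2][2] = -3 + -1 = -4) = -4 (attained at k = 2)
  C[1][0] = min over k of (A[1][0] + B[0][0] = 1 + 8 = 9, A[1][1] + B[1][0] = -4 + 6 = 2, A[1][2] + B[2][0] = 4 + 2 = 6) = 2 (attained at k = 1)
  C[1][1] = min over k of (A[1][0] + B[0][1] = 1 + 4 = 5, A[1][1] + B[1][1] = -4 + 9 = 5, A[1][2] + B[2][1] = 4 + 9 = 13) = 5 (attained at k = 0)
  C[1][2] = min over k of (A[1][0] + B[0][2] = 1 + 3 = 4, A[1][1] + B[1][2] = -4 + -2 = -6, A[1][2] + B[2][2] = 4 + -1 = 3) = -6 (attained at k = 1)
  C[2][0] = min over k of (A[2][0] + B[0][0] = -3 + 8 = 5, A[2][1] + B[1][0] = 2 + 6 = 8, A[2][2] + B[2][0] = -4 + 2 = -2) = -2 (attained at k = 2)
  C[2][1] = min over k of (A[2][0] + B[0][1] = -3 + 4 = 1, A[2][1] + B[1][1] = 2 + 9 = 11, A[2][2] + B[2][1] = -4 + 9 = 5) = 1 (attained at k = 0)
  C[2][2] = min over k of (A[2][0] + B[0][2] = -3 + 3 = 0, A[2][1] + B[1][2] = 2 + -2 = 0, A[2][2] + B[2][2] = -4 + -1 = -5) = -5 (attained at k = 2)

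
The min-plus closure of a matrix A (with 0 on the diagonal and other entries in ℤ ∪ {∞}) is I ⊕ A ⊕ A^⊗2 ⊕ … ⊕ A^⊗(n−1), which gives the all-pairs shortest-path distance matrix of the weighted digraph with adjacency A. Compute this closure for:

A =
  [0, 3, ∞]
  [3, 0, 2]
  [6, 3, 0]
Closure =
  [0, 3, 5]
  [3, 0, 2]
  [6, 3, 0]

This is the Floyd-Warshall all-pairs shortest-path computation. For each intermediate vertex k = 0, 1, …, 2, update dist[i][j] ← min(dist[i][j], dist[i][k] + dist[k][j]). The final matrix gives, for each (i, j), the minimum total weight of any directed path from i to j (possibly empty when i = j).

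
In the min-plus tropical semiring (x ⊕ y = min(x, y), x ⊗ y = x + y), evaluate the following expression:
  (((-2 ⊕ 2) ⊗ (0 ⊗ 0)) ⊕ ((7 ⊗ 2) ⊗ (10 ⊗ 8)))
(((-2 ⊕ 2) ⊗ (0 ⊗ 0)) ⊕ ((7 ⊗ 2) ⊗ (10 ⊗ 8))) = -2

Expand innermost to outermost. Recall ⊕ takes the minimum of its arguments and ⊗ takes their sum. Working out the expression (((-2 ⊕ 2) ⊗ (0 ⊗ 0)) ⊕ ((7 ⊗ 2) ⊗ (10 ⊗ 8))) gives -2.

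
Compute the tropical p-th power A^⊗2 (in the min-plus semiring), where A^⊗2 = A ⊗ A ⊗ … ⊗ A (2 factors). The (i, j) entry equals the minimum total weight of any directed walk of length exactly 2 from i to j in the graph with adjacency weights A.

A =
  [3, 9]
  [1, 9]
A^⊗2 =
  [6, 12]
  [4, 10]

Each entry (A^⊗2)_ij equals the minimum over all length-2 walks i = v_0 → v_1 → … → v_2 = j of Σ_t A[v_t][v_{t+1}]. For example, for (i, j) = (0, 1) we minimise over 2 possible intermediate vertex sequences; the minimum is 12, attained along the walk 0 → 0 → 1.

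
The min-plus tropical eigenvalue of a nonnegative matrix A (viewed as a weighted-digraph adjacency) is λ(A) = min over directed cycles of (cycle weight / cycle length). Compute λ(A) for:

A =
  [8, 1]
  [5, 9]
λ(A) = 3

Enumerate directed cycles and compute their means (weight / length). Sample:
  cycle 0 → 0: weight = 8, length = 1, mean = 8/1 ≈ 8.000
  cycle 1 → 1: weight = 9, length = 1, mean = 9/1 ≈ 9.000
  cycle 0 → 1 → 0: weight = 6, length = 2, mean = 6/2 ≈ 3.000
  cycle 1 → 0 → 1: weight = 6, length = 2, mean = 6/2 ≈ 3.000
Minimum mean = 3.000, attained e.g. along the cycle 0 → 1 → 0 with weight 6 and length 2. So λ(A) = 6/2 = 3.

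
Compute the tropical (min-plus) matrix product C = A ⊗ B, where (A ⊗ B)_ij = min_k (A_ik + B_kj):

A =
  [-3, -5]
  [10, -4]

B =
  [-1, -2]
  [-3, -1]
A ⊗ B =
  [-8, -6]
  [-7, -5]

Apply the min-plus product entry-by-entry:
  C[0][0] = min over k of (A[0][0] + B[0][0] = -3 + -1 = -4, A[0][1] + B[1][0] = -5 + -3 = -8) = -8 (attained at k = 1)
  C[0][1] = min over k of (A[0][0] + B[0][1] = -3 + -2 = -5, A[0][1] + B[1][1] = -5 + -1 = -6) = -6 (attained at k = 1)
  C[1][0] = min over k of (A[1][0] + B[0][0] = 10 + -1 = 9, A[1][1] + B[1][0] = -4 + -3 = -7) = -7 (attained at k = 1)
  C[1][1] = min over k of (A[1][0] + B[0][1] = 10 + -2 = 8, A[1][1] + B[1][1] = -4 + -1 = -5) = -5 (attained at k = 1)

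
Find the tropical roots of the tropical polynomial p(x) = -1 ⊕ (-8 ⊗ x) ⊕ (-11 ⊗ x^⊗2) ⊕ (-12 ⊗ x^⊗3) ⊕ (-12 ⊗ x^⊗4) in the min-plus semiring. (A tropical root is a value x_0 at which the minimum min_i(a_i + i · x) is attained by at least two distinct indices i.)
Roots: {0, 1, 3, 7}

Each tropical root is a break point of the lower envelope of the lines y = a_i + i · x (there are 5 lines, with slopes 0, 1, ..., 4). Only the lines that attain the minimum somewhere contribute to roots; other lines are dominated. Here the surviving (envelope) indices are i = 4, i = 3, i = 2, i = 1, i = 0.
Intersections between consecutive envelope lines give the roots: for adjacent envelope indices i < j the intersection is x = (a_i − a_j) / (j − i). Reading off the sorted break points: {0, 1, 3, 7}.
Verification: at each break x_0, at least two indices attain the minimum of min_i(a_i + i · x_0).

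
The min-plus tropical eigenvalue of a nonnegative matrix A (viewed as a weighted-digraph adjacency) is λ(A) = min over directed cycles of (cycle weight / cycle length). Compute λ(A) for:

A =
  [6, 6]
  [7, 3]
λ(A) = 3

Enumerate directed cycles and compute their means (weight / length). Sample:
  cycle 0 → 0: weight = 6, length = 1, mean = 6/1 ≈ 6.000
  cycle 1 → 1: weight = 3, length = 1, mean = 3/1 ≈ 3.000
  cycle 0 → 1 → 0: weight = 13, length = 2, mean = 13/2 ≈ 6.500
  cycle 1 → 0 → 1: weight = 13, length = 2, mean = 13/2 ≈ 6.500
Minimum mean = 3.000, attained e.g. along the cycle 1 → 1 with weight 3 and length 1. So λ(A) = 3/1 = 3.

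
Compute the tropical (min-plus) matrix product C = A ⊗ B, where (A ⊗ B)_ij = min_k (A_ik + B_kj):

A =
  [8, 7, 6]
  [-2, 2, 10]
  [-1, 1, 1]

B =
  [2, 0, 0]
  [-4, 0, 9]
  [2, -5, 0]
A ⊗ B =
  [3, 1, 6]
  [-2, -2, -2]
  [-3, -4, -1]

Apply the min-plus product entry-by-entry:
  C[0][0] = min over k of (A[0][0] + B[0][0] = 8 + 2 = 10, A[0][1] + B[1][0] = 7 + -4 = 3, A[0][2] + B[2][0] = 6 + 2 = 8) = 3 (attained at k = 1)
  C[0][1] = min over k of (A[0][0] + B[0][1] = 8 + 0 = 8, A[0][1] + B[1][1] = 7 + 0 = 7, A[0][2] + B[2][1] = 6 + -5 = 1) = 1 (attained at k = 2)
  C[0][2] = min over k of (A[0][0] + B[0][2] = 8 + 0 = 8, A[0][1] + B[1][2] = 7 + 9 = 16, A[0][2] + B[2][2] = 6 + 0 = 6) = 6 (attained at k = 2)
  C[1][0] = min over k of (A[1][0] + B[0][0] = -2 + 2 = 0, A[1][1] + B[1][0] = 2 + -4 = -2, A[1][2] + B[2][0] = 10 + 2 = 12) = -2 (attained at k = 1)
  C[1][1] = min over k of (A[1][0] + B[0][1] = -2 + 0 = -2, A[1][1] + B[1][1] = 2 + 0 = 2, A[1][2] + B[2][1] = 10 + -5 = 5) = -2 (attained at k = 0)
  C[1][2] = min over k of (A[1][0] + B[0][2] = -2 + 0 = -2, A[1][1] + B[1][2] = 2 + 9 = 11, A[1][2] + B[2][2] = 10 + 0 = 10) = -2 (attained at k = 0)
  C[2][0] = min over k of (A[2][0] + B[0][0] = -1 + 2 = 1, A[2][1] + B[1][0] = 1 + -4 = -3, A[2][2] + B[2][0] = 1 + 2 = 3) = -3 (attained at k = 1)
  C[2][1] = min over k of (A[2][0] + B[0][1] = -1 + 0 = -1, A[2][1] + B[1][1] = 1 + 0 = 1, A[2][2] + B[2][1] = 1 + -5 = -4) = -4 (attained at k = 2)
  C[2][2] = min over k of (A[2][0] + B[0][2] = -1 + 0 = -1, A[2][1] + B[1][2] = 1 + 9 = 10, A[2][2] + B[2][2] = 1 + 0 = 1) = -1 (attained at k = 0)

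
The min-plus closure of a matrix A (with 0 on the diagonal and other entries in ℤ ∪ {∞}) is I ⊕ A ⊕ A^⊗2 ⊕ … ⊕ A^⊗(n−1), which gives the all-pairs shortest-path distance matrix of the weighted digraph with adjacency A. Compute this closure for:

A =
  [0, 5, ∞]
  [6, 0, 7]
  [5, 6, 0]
Closure =
  [0, 5, 12]
  [6, 0, 7]
  [5, 6, 0]

This is the Floyd-Warshall all-pairs shortest-path computation. For each intermediate vertex k = 0, 1, …, 2, update dist[i][j] ← min(dist[i][j], dist[i][k] + dist[k][j]). The final matrix gives, for each (i, j), the minimum total weight of any directed path from i to j (possibly empty when i = j).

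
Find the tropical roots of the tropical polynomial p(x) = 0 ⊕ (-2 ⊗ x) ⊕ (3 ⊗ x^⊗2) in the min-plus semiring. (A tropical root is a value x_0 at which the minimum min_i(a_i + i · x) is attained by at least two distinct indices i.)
Roots: {-5, 2}

Each tropical root is a break point of the lower envelope of the lines y = a_i + i · x (there are 3 lines, with slopes 0, 1, ..., 2). Only the lines that attain the minimum somewhere contribute to roots; other lines are dominated. Here the surviving (envelope) indices are i = 2, i = 1, i = 0.
Intersections between consecutive envelope lines give the roots: for adjacent envelope indices i < j the intersection is x = (a_i − a_j) / (j − i). Reading off the sorted break points: {-5, 2}.
Verification: at each break x_0, at least two indices attain the minimum of min_i(a_i + i · x_0).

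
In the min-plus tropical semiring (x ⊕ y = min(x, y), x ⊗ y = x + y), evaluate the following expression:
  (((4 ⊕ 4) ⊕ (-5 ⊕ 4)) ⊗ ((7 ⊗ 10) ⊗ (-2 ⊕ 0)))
(((4 ⊕ 4) ⊕ (-5 ⊕ 4)) ⊗ ((7 ⊗ 10) ⊗ (-2 ⊕ 0))) = 10

Expand innermost to outermost. Recall ⊕ takes the minimum of its arguments and ⊗ takes their sum. Working out the expression (((4 ⊕ 4) ⊕ (-5 ⊕ 4)) ⊗ ((7 ⊗ 10) ⊗ (-2 ⊕ 0))) gives 10.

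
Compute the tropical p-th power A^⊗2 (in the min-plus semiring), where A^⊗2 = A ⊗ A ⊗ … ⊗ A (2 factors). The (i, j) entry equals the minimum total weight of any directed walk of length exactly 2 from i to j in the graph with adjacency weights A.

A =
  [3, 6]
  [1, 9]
A^⊗2 =
  [6, 9]
  [4, 7]

Each entry (A^⊗2)_ij equals the minimum over all length-2 walks i = v_0 → v_1 → … → v_2 = j of Σ_t A[v_t][v_{t+1}]. For example, for (i, j) = (0, 1) we minimise over 2 possible intermediate vertex sequences; the minimum is 9, attained along the walk 0 → 0 → 1.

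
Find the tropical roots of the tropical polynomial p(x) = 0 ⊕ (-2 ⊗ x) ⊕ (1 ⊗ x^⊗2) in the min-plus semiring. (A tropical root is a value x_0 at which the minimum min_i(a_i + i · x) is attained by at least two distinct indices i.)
Roots: {-3, 2}

Each tropical root is a break point of the lower envelope of the lines y = a_i + i · x (there are 3 lines, with slopes 0, 1, ..., 2). Only the lines that attain the minimum somewhere contribute to roots; other lines are dominated. Here the surviving (envelope) indices are i = 2, i = 1, i = 0.
Intersections between consecutive envelope lines give the roots: for adjacent envelope indices i < j the intersection is x = (a_i − a_j) / (j − i). Reading off the sorted break points: {-3, 2}.
Verification: at each break x_0, at least two indices attain the minimum of min_i(a_i + i · x_0).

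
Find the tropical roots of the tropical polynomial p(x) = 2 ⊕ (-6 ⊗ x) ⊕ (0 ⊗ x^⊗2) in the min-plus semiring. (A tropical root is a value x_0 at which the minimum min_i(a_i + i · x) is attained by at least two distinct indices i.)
Roots: {-6, 8}

Each tropical root is a break point of the lower envelope of the lines y = a_i + i · x (there are 3 lines, with slopes 0, 1, ..., 2). Only the lines that attain the minimum somewhere contribute to roots; other lines are dominated. Here the surviving (envelope) indices are i = 2, i = 1, i = 0.
Intersections between consecutive envelope lines give the roots: for adjacent envelope indices i < j the intersection is x = (a_i − a_j) / (j − i). Reading off the sorted break points: {-6, 8}.
Verification: at each break x_0, at least two indices attain the minimum of min_i(a_i + i · x_0).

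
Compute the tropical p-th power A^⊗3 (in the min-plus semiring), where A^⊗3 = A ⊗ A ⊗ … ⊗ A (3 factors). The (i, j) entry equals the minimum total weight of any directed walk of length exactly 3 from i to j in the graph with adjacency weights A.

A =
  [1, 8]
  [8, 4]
A^⊗3 =
  [3, 10]
  [10, 12]

Each entry (A^⊗3)_ij equals the minimum over all length-3 walks i = v_0 → v_1 → … → v_3 = j of Σ_t A[v_t][v_{t+1}]. For example, for (i, j) = (0, 1) we minimise over 4 possible intermediate vertex sequences; the minimum is 10, attained along the walk 0 → 0 → 0 → 1.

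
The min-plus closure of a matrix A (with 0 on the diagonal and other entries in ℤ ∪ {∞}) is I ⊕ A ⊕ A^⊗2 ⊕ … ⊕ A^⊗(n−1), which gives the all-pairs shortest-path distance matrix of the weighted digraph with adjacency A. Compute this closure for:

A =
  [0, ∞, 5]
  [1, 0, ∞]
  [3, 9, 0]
Closure =
  [0, 14, 5]
  [1, 0, 6]
  [3, 9, 0]

This is the Floyd-Warshall all-pairs shortest-path computation. For each intermediate vertex k = 0, 1, …, 2, update dist[i][j] ← min(dist[i][j], dist[i][k] + dist[k][j]). The final matrix gives, for each (i, j), the minimum total weight of any directed path from i to j (possibly empty when i = j).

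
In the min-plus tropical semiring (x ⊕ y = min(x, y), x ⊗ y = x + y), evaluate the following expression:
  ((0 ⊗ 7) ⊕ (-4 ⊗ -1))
((0 ⊗ 7) ⊕ (-4 ⊗ -1)) = -5

Expand innermost to outermost. Recall ⊕ takes the minimum of its arguments and ⊗ takes their sum. Working out the expression ((0 ⊗ 7) ⊕ (-4 ⊗ -1)) gives -5.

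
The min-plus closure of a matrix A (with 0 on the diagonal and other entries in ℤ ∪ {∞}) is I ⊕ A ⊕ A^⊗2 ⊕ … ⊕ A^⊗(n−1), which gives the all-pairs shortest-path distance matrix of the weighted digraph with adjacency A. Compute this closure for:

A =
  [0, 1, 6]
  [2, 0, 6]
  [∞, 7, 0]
Closure =
  [0, 1, 6]
  [2, 0, 6]
  [9, 7, 0]

This is the Floyd-Warshall all-pairs shortest-path computation. For each intermediate vertex k = 0, 1, …, 2, update dist[i][j] ← min(dist[i][j], dist[i][k] + dist[k][j]). The final matrix gives, for each (i, j), the minimum total weight of any directed path from i to j (possibly empty when i = j).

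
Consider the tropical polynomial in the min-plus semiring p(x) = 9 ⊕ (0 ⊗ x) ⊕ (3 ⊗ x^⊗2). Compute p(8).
p(8) = 8

A tropical monomial a ⊗ x^⊗i evaluates to a + i · x. Evaluating each term at x = 8:
  Term 0 contributes 9 + 0 · 8 = 9
  Term 1 contributes 0 + 1 · 8 = 8
  Term 2 contributes 3 + 2 · 8 = 19
p(8) = ⊕ of these = min[9, 8, 19] = 8.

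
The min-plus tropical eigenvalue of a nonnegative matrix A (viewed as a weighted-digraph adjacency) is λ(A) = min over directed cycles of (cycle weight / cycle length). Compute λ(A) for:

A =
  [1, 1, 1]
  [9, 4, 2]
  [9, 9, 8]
λ(A) = 1

Enumerate directed cycles and compute their means (weight / length). Sample:
  cycle 0 → 0: weight = 1, length = 1, mean = 1/1 ≈ 1.000
  cycle 1 → 1: weight = 4, length = 1, mean = 4/1 ≈ 4.000
  cycle 2 → 2: weight = 8, length = 1, mean = 8/1 ≈ 8.000
  cycle 0 → 1 → 0: weight = 10, length = 2, mean = 10/2 ≈ 5.000
  cycle 0 → 2 → 0: weight = 10, length = 2, mean = 10/2 ≈ 5.000
  cycle 1 → 0 → 1: weight = 10, length = 2, mean = 10/2 ≈ 5.000
Minimum mean = 1.000, attained e.g. along the cycle 0 → 0 with weight 1 and length 1. So λ(A) = 1/1 = 1.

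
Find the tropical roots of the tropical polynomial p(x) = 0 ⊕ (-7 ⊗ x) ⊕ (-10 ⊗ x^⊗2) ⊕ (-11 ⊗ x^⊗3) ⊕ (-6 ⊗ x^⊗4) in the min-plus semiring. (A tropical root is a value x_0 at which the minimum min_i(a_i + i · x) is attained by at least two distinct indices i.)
Roots: {-5, 1, 3, 7}

Each tropical root is a break point of the lower envelope of the lines y = a_i + i · x (there are 5 lines, with slopes 0, 1, ..., 4). Only the lines that attain the minimum somewhere contribute to roots; other lines are dominated. Here the surviving (envelope) indices are i = 4, i = 3, i = 2, i = 1, i = 0.
Intersections between consecutive envelope lines give the roots: for adjacent envelope indices i < j the intersection is x = (a_i − a_j) / (j − i). Reading off the sorted break points: {-5, 1, 3, 7}.
Verification: at each break x_0, at least two indices attain the minimum of min_i(a_i + i · x_0).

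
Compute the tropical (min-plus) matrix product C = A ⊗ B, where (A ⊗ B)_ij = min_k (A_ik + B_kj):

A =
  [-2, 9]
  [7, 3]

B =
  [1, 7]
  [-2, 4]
A ⊗ B =
  [-1, 5]
  [1, 7]

Apply the min-plus product entry-by-entry:
  C[0][0] = min over k of (A[0][0] + B[0][0] = -2 + 1 = -1, A[0][1] + B[1][0] = 9 + -2 = 7) = -1 (attained at k = 0)
  C[0][1] = min over k of (A[0][0] + B[0][1] = -2 + 7 = 5, A[0][1] + B[1][1] = 9 + 4 = 13) = 5 (attained at k = 0)
  C[1][0] = min over k of (A[1][0] + B[0][0] = 7 + 1 = 8, A[1][1] + B[1][0] = 3 + -2 = 1) = 1 (attained at k = 1)
  C[1][1] = min over k of (A[1][0] + B[0][1] = 7 + 7 = 14, A[1][1] + B[1][1] = 3 + 4 = 7) = 7 (attained at k = 1)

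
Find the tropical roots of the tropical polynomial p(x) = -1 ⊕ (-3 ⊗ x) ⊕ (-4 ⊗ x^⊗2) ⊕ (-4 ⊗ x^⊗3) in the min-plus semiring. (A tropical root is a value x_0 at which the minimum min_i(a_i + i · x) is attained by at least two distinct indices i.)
Roots: {0, 1, 2}

Each tropical root is a break point of the lower envelope of the lines y = a_i + i · x (there are 4 lines, with slopes 0, 1, ..., 3). Only the lines that attain the minimum somewhere contribute to roots; other lines are dominated. Here the surviving (envelope) indices are i = 3, i = 2, i = 1, i = 0.
Intersections between consecutive envelope lines give the roots: for adjacent envelope indices i < j the intersection is x = (a_i − a_j) / (j − i). Reading off the sorted break points: {0, 1, 2}.
Verification: at each break x_0, at least two indices attain the minimum of min_i(a_i + i · x_0).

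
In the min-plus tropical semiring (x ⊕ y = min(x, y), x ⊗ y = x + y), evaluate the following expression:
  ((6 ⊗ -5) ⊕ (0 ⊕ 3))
((6 ⊗ -5) ⊕ (0 ⊕ 3)) = 0

Expand innermost to outermost. Recall ⊕ takes the minimum of its arguments and ⊗ takes their sum. Working out the expression ((6 ⊗ -5) ⊕ (0 ⊕ 3)) gives 0.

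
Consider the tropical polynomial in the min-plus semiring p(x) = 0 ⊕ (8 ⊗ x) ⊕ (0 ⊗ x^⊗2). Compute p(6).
p(6) = 0

A tropical monomial a ⊗ x^⊗i evaluates to a + i · x. Evaluating each term at x = 6:
  Term 0 contributes 0 + 0 · 6 = 0
  Term 1 contributes 8 + 1 · 6 = 14
  Term 2 contributes 0 + 2 · 6 = 12
p(6) = ⊕ of these = min[0, 14, 12] = 0.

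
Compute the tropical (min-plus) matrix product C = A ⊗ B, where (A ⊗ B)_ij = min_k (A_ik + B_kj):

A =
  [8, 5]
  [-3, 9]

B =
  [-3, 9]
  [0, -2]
A ⊗ B =
  [5, 3]
  [-6, 6]

Apply the min-plus product entry-by-entry:
  C[0][0] = min over k of (A[0][0] + B[0][0] = 8 + -3 = 5, A[0][1] + B[1][0] = 5 + 0 = 5) = 5 (attained at k = 0)
  C[0][1] = min over k of (A[0][0] + B[0][1] = 8 + 9 = 17, A[0][1] + B[1][1] = 5 + -2 = 3) = 3 (attained at k = 1)
  C[1][0] = min over k of (A[1][0] + B[0][0] = -3 + -3 = -6, A[1][1] + B[1][0] = 9 + 0 = 9) = -6 (attained at k = 0)
  C[1][1] = min over k of (A[1][0] + B[0][1] = -3 + 9 = 6, A[1][1] + B[1][1] = 9 + -2 = 7) = 6 (attained at k = 0)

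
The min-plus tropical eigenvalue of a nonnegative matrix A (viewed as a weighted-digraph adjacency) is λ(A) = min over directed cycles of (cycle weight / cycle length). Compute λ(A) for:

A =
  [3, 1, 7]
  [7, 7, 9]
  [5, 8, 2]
λ(A) = 2

Enumerate directed cycles and compute their means (weight / length). Sample:
  cycle 0 → 0: weight = 3, length = 1, mean = 3/1 ≈ 3.000
  cycle 1 → 1: weight = 7, length = 1, mean = 7/1 ≈ 7.000
  cycle 2 → 2: weight = 2, length = 1, mean = 2/1 ≈ 2.000
  cycle 0 → 1 → 0: weight = 8, length = 2, mean = 8/2 ≈ 4.000
  cycle 0 → 2 → 0: weight = 12, length = 2, mean = 12/2 ≈ 6.000
  cycle 1 → 0 → 1: weight = 8, length = 2, mean = 8/2 ≈ 4.000
Minimum mean = 2.000, attained e.g. along the cycle 2 → 2 with weight 2 and length 1. So λ(A) = 2/1 = 2.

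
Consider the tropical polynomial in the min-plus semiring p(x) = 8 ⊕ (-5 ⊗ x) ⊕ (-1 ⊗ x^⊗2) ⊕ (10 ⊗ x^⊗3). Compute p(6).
p(6) = 1

A tropical monomial a ⊗ x^⊗i evaluates to a + i · x. Evaluating each term at x = 6:
  Term 0 contributes 8 + 0 · 6 = 8
  Term 1 contributes -5 + 1 · 6 = 1
  Term 2 contributes -1 + 2 · 6 = 11
  Term 3 contributes 10 + 3 · 6 = 28
p(6) = ⊕ of these = min[8, 1, 11, 28] = 1.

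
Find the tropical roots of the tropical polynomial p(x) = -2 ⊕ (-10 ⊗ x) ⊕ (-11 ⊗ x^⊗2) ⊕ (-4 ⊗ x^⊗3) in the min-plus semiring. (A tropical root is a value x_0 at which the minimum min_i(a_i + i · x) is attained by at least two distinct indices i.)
Roots: {-7, 1, 8}

Each tropical root is a break point of the lower envelope of the lines y = a_i + i · x (there are 4 lines, with slopes 0, 1, ..., 3). Only the lines that attain the minimum somewhere contribute to roots; other lines are dominated. Here the surviving (envelope) indices are i = 3, i = 2, i = 1, i = 0.
Intersections between consecutive envelope lines give the roots: for adjacent envelope indices i < j the intersection is x = (a_i − a_j) / (j − i). Reading off the sorted break points: {-7, 1, 8}.
Verification: at each break x_0, at least two indices attain the minimum of min_i(a_i + i · x_0).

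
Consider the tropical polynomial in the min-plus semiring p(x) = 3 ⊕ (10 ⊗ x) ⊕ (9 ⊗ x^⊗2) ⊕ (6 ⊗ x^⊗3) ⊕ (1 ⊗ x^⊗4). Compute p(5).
p(5) = 3

A tropical monomial a ⊗ x^⊗i evaluates to a + i · x. Evaluating each term at x = 5:
  Term 0 contributes 3 + 0 · 5 = 3
  Term 1 contributes 10 + 1 · 5 = 15
  Term 2 contributes 9 + 2 · 5 = 19
  Term 3 contributes 6 + 3 · 5 = 21
  Term 4 contributes 1 + 4 · 5 = 21
p(5) = ⊕ of these = min[3, 15, 19, 21, 21] = 3.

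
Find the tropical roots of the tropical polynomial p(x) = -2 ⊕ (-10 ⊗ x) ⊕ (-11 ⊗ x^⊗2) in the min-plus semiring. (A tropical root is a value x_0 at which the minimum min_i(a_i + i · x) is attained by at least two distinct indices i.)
Roots: {1, 8}

Each tropical root is a break point of the lower envelope of the lines y = a_i + i · x (there are 3 lines, with slopes 0, 1, ..., 2). Only the lines that attain the minimum somewhere contribute to roots; other lines are dominated. Here the surviving (envelope) indices are i = 2, i = 1, i = 0.
Intersections between consecutive envelope lines give the roots: for adjacent envelope indices i < j the intersection is x = (a_i − a_j) / (j − i). Reading off the sorted break points: {1, 8}.
Verification: at each break x_0, at least two indices attain the minimum of min_i(a_i + i · x_0).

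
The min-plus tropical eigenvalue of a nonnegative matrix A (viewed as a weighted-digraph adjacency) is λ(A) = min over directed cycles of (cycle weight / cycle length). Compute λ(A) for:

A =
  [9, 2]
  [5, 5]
λ(A) = 7/2

Enumerate directed cycles and compute their means (weight / length). Sample:
  cycle 0 → 0: weight = 9, length = 1, mean = 9/1 ≈ 9.000
  cycle 1 → 1: weight = 5, length = 1, mean = 5/1 ≈ 5.000
  cycle 0 → 1 → 0: weight = 7, length = 2, mean = 7/2 ≈ 3.500
  cycle 1 → 0 → 1: weight = 7, length = 2, mean = 7/2 ≈ 3.500
Minimum mean = 3.500, attained e.g. along the cycle 0 → 1 → 0 with weight 7 and length 2. So λ(A) = 7/2 = 7/2.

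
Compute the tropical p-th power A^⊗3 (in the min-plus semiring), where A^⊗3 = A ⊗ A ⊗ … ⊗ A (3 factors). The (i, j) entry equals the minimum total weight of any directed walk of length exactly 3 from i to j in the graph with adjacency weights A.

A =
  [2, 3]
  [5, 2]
A^⊗3 =
  [6, 7]
  [9, 6]

Each entry (A^⊗3)_ij equals the minimum over all length-3 walks i = v_0 → v_1 → … → v_3 = j of Σ_t A[v_t][v_{t+1}]. For example, for (i, j) = (0, 1) we minimise over 4 possible intermediate vertex sequences; the minimum is 7, attained along the walk 0 → 0 → 0 → 1.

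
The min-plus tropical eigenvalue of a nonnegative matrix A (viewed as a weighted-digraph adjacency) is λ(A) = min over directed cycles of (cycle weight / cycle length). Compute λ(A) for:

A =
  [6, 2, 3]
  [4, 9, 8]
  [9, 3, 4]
λ(A) = 3

Enumerate directed cycles and compute their means (weight / length). Sample:
  cycle 0 → 0: weight = 6, length = 1, mean = 6/1 ≈ 6.000
  cycle 1 → 1: weight = 9, length = 1, mean = 9/1 ≈ 9.000
  cycle 2 → 2: weight = 4, length = 1, mean = 4/1 ≈ 4.000
  cycle 0 → 1 → 0: weight = 6, length = 2, mean = 6/2 ≈ 3.000
  cycle 0 → 2 → 0: weight = 12, length = 2, mean = 12/2 ≈ 6.000
  cycle 1 → 0 → 1: weight = 6, length = 2, mean = 6/2 ≈ 3.000
Minimum mean = 3.000, attained e.g. along the cycle 0 → 1 → 0 with weight 6 and length 2. So λ(A) = 6/2 = 3.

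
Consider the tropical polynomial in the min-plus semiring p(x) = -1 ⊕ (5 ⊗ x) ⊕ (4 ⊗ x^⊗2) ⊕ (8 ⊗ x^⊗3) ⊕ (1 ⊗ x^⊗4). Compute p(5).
p(5) = -1

A tropical monomial a ⊗ x^⊗i evaluates to a + i · x. Evaluating each term at x = 5:
  Term 0 contributes -1 + 0 · 5 = -1
  Term 1 contributes 5 + 1 · 5 = 10
  Term 2 contributes 4 + 2 · 5 = 14
  Term 3 contributes 8 + 3 · 5 = 23
  Term 4 contributes 1 + 4 · 5 = 21
p(5) = ⊕ of these = min[-1, 10, 14, 23, 21] = -1.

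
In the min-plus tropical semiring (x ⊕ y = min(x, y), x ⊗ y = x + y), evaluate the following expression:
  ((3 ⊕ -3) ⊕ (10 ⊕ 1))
((3 ⊕ -3) ⊕ (10 ⊕ 1)) = -3

Expand innermost to outermost. Recall ⊕ takes the minimum of its arguments and ⊗ takes their sum. Working out the expression ((3 ⊕ -3) ⊕ (10 ⊕ 1)) gives -3.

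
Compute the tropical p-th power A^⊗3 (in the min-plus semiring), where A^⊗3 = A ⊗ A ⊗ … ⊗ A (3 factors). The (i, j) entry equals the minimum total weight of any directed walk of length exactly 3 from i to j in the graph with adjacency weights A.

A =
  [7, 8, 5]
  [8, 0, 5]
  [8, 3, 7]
A^⊗3 =
  [16, 8, 13]
  [8, 0, 5]
  [11, 3, 8]

Each entry (A^⊗3)_ij equals the minimum over all length-3 walks i = v_0 → v_1 → … → v_3 = j of Σ_t A[v_t][v_{t+1}]. For example, for (i, j) = (0, 2) we minimise over 9 possible intermediate vertex sequences; the minimum is 13, attained along the walk 0 → 1 → 1 → 2.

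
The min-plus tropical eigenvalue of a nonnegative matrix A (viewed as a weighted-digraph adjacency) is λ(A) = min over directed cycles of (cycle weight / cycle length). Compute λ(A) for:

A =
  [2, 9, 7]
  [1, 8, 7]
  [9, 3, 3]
λ(A) = 2

Enumerate directed cycles and compute their means (weight / length). Sample:
  cycle 0 → 0: weight = 2, length = 1, mean = 2/1 ≈ 2.000
  cycle 1 → 1: weight = 8, length = 1, mean = 8/1 ≈ 8.000
  cycle 2 → 2: weight = 3, length = 1, mean = 3/1 ≈ 3.000
  cycle 0 → 1 → 0: weight = 10, length = 2, mean = 10/2 ≈ 5.000
  cycle 0 → 2 → 0: weight = 16, length = 2, mean = 16/2 ≈ 8.000
  cycle 1 → 0 → 1: weight = 10, length = 2, mean = 10/2 ≈ 5.000
Minimum mean = 2.000, attained e.g. along the cycle 0 → 0 with weight 2 and length 1. So λ(A) = 2/1 = 2.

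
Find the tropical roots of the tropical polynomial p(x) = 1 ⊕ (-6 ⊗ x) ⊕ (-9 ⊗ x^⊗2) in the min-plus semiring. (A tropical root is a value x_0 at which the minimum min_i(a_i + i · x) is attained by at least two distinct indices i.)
Roots: {3, 7}

Each tropical root is a break point of the lower envelope of the lines y = a_i + i · x (there are 3 lines, with slopes 0, 1, ..., 2). Only the lines that attain the minimum somewhere contribute to roots; other lines are dominated. Here the surviving (envelope) indices are i = 2, i = 1, i = 0.
Intersections between consecutive envelope lines give the roots: for adjacent envelope indices i < j the intersection is x = (a_i − a_j) / (j − i). Reading off the sorted break points: {3, 7}.
Verification: at each break x_0, at least two indices attain the minimum of min_i(a_i + i · x_0).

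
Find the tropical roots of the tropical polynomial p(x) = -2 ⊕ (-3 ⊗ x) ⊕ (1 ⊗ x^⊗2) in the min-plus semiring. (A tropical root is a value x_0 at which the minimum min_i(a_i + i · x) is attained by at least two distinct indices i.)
Roots: {-4, 1}

Each tropical root is a break point of the lower envelope of the lines y = a_i + i · x (there are 3 lines, with slopes 0, 1, ..., 2). Only the lines that attain the minimum somewhere contribute to roots; other lines are dominated. Here the surviving (envelope) indices are i = 2, i = 1, i = 0.
Intersections between consecutive envelope lines give the roots: for adjacent envelope indices i < j the intersection is x = (a_i − a_j) / (j − i). Reading off the sorted break points: {-4, 1}.
Verification: at each break x_0, at least two indices attain the minimum of min_i(a_i + i · x_0).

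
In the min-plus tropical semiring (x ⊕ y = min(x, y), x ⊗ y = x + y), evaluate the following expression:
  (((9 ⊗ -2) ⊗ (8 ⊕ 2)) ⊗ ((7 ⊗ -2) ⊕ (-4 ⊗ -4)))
(((9 ⊗ -2) ⊗ (8 ⊕ 2)) ⊗ ((7 ⊗ -2) ⊕ (-4 ⊗ -4))) = 1

Expand innermost to outermost. Recall ⊕ takes the minimum of its arguments and ⊗ takes their sum. Working out the expression (((9 ⊗ -2) ⊗ (8 ⊕ 2)) ⊗ ((7 ⊗ -2) ⊕ (-4 ⊗ -4))) gives 1.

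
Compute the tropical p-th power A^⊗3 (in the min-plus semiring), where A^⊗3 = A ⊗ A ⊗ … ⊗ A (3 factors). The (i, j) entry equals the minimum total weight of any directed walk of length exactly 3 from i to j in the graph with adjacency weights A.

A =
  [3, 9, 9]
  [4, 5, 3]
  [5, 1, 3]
A^⊗3 =
  [9, 13, 13]
  [8, 7, 7]
  [8, 5, 7]

Each entry (A^⊗3)_ij equals the minimum over all length-3 walks i = v_0 → v_1 → … → v_3 = j of Σ_t A[v_t][v_{t+1}]. For example, for (i, j) = (0, 2) we minimise over 9 possible intermediate vertex sequences; the minimum is 13, attained along the walk 0 → 2 → 1 → 2.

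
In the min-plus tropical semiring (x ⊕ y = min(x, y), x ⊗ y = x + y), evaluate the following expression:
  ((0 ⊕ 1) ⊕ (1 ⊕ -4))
((0 ⊕ 1) ⊕ (1 ⊕ -4)) = -4

Expand innermost to outermost. Recall ⊕ takes the minimum of its arguments and ⊗ takes their sum. Working out the expression ((0 ⊕ 1) ⊕ (1 ⊕ -4)) gives -4.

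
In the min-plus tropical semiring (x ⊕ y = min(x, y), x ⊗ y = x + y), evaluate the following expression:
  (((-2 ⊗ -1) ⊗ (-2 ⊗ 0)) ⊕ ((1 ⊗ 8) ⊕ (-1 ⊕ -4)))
(((-2 ⊗ -1) ⊗ (-2 ⊗ 0)) ⊕ ((1 ⊗ 8) ⊕ (-1 ⊕ -4))) = -5

Expand innermost to outermost. Recall ⊕ takes the minimum of its arguments and ⊗ takes their sum. Working out the expression (((-2 ⊗ -1) ⊗ (-2 ⊗ 0)) ⊕ ((1 ⊗ 8) ⊕ (-1 ⊕ -4))) gives -5.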